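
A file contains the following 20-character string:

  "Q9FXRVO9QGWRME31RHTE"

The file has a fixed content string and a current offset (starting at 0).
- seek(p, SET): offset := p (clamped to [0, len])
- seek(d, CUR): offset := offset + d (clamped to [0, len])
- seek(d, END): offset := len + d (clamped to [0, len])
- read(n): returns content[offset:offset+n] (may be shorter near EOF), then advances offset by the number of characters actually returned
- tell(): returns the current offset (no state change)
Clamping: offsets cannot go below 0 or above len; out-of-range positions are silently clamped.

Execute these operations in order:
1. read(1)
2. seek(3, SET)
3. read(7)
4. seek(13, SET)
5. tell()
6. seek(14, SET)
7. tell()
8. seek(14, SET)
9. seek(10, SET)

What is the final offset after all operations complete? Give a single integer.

After 1 (read(1)): returned 'Q', offset=1
After 2 (seek(3, SET)): offset=3
After 3 (read(7)): returned 'XRVO9QG', offset=10
After 4 (seek(13, SET)): offset=13
After 5 (tell()): offset=13
After 6 (seek(14, SET)): offset=14
After 7 (tell()): offset=14
After 8 (seek(14, SET)): offset=14
After 9 (seek(10, SET)): offset=10

Answer: 10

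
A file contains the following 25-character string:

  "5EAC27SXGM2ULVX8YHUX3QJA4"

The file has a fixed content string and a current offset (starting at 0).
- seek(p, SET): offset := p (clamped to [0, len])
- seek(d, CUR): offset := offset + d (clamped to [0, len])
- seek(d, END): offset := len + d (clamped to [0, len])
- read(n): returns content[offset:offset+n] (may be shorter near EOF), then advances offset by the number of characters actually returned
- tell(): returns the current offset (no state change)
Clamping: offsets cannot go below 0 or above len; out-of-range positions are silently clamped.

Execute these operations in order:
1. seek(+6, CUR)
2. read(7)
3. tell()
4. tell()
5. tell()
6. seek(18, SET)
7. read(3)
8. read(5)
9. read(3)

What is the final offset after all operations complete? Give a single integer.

After 1 (seek(+6, CUR)): offset=6
After 2 (read(7)): returned 'SXGM2UL', offset=13
After 3 (tell()): offset=13
After 4 (tell()): offset=13
After 5 (tell()): offset=13
After 6 (seek(18, SET)): offset=18
After 7 (read(3)): returned 'UX3', offset=21
After 8 (read(5)): returned 'QJA4', offset=25
After 9 (read(3)): returned '', offset=25

Answer: 25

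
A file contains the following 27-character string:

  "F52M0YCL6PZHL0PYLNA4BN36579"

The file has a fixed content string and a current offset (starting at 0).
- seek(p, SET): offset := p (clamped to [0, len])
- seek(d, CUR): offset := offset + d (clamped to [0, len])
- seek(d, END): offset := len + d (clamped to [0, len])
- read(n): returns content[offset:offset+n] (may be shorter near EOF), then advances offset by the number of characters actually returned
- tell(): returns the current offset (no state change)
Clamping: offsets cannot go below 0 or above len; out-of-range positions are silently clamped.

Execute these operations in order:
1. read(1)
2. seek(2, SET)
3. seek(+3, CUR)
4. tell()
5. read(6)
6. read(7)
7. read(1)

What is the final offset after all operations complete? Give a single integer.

After 1 (read(1)): returned 'F', offset=1
After 2 (seek(2, SET)): offset=2
After 3 (seek(+3, CUR)): offset=5
After 4 (tell()): offset=5
After 5 (read(6)): returned 'YCL6PZ', offset=11
After 6 (read(7)): returned 'HL0PYLN', offset=18
After 7 (read(1)): returned 'A', offset=19

Answer: 19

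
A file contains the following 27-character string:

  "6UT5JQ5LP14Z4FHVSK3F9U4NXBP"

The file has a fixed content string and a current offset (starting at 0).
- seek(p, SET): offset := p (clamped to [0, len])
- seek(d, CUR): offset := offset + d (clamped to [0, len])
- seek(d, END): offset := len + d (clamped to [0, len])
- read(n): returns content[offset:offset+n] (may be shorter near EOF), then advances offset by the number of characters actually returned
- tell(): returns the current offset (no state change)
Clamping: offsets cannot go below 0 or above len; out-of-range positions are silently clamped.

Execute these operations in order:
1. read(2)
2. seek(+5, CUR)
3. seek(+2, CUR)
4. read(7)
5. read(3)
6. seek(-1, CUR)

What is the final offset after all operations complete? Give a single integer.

Answer: 18

Derivation:
After 1 (read(2)): returned '6U', offset=2
After 2 (seek(+5, CUR)): offset=7
After 3 (seek(+2, CUR)): offset=9
After 4 (read(7)): returned '14Z4FHV', offset=16
After 5 (read(3)): returned 'SK3', offset=19
After 6 (seek(-1, CUR)): offset=18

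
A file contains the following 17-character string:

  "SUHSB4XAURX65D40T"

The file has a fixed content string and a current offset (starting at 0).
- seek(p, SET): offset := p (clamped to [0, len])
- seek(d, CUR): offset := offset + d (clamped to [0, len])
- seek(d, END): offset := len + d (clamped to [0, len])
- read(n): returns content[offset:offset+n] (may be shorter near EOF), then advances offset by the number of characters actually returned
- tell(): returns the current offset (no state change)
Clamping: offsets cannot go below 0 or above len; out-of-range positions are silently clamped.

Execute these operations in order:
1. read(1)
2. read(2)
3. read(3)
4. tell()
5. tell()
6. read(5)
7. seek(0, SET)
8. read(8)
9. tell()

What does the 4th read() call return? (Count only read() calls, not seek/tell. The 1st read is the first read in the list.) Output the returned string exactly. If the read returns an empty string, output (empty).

After 1 (read(1)): returned 'S', offset=1
After 2 (read(2)): returned 'UH', offset=3
After 3 (read(3)): returned 'SB4', offset=6
After 4 (tell()): offset=6
After 5 (tell()): offset=6
After 6 (read(5)): returned 'XAURX', offset=11
After 7 (seek(0, SET)): offset=0
After 8 (read(8)): returned 'SUHSB4XA', offset=8
After 9 (tell()): offset=8

Answer: XAURX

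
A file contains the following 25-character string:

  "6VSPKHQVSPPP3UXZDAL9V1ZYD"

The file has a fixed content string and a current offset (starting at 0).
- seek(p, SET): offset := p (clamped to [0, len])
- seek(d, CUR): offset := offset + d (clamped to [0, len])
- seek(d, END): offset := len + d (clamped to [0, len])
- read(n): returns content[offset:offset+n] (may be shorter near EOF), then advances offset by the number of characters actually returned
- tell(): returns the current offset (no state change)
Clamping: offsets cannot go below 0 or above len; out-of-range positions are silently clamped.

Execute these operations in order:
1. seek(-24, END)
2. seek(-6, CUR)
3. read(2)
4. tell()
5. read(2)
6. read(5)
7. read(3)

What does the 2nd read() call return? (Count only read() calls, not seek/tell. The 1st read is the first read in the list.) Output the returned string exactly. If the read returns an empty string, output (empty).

Answer: SP

Derivation:
After 1 (seek(-24, END)): offset=1
After 2 (seek(-6, CUR)): offset=0
After 3 (read(2)): returned '6V', offset=2
After 4 (tell()): offset=2
After 5 (read(2)): returned 'SP', offset=4
After 6 (read(5)): returned 'KHQVS', offset=9
After 7 (read(3)): returned 'PPP', offset=12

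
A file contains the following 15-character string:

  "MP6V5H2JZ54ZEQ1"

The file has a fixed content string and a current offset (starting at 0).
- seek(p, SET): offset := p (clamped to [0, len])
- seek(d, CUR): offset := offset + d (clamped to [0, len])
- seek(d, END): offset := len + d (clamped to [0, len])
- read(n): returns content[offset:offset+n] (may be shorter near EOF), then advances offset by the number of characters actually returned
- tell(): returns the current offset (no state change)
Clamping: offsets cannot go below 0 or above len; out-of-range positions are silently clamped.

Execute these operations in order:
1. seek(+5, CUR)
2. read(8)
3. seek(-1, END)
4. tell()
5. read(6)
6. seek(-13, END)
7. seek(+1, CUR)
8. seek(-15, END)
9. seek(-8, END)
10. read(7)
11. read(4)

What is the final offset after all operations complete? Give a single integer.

Answer: 15

Derivation:
After 1 (seek(+5, CUR)): offset=5
After 2 (read(8)): returned 'H2JZ54ZE', offset=13
After 3 (seek(-1, END)): offset=14
After 4 (tell()): offset=14
After 5 (read(6)): returned '1', offset=15
After 6 (seek(-13, END)): offset=2
After 7 (seek(+1, CUR)): offset=3
After 8 (seek(-15, END)): offset=0
After 9 (seek(-8, END)): offset=7
After 10 (read(7)): returned 'JZ54ZEQ', offset=14
After 11 (read(4)): returned '1', offset=15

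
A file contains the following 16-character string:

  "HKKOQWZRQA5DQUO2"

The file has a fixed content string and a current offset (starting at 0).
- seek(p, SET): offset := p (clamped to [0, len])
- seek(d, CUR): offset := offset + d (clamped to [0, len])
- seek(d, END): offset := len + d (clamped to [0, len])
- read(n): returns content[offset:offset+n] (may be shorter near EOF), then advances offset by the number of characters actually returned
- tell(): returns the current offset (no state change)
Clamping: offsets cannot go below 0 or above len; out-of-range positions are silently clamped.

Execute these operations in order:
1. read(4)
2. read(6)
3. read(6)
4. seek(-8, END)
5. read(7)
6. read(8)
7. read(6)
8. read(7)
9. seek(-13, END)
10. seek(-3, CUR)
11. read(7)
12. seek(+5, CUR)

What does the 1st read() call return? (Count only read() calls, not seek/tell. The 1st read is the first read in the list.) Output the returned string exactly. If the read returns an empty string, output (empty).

Answer: HKKO

Derivation:
After 1 (read(4)): returned 'HKKO', offset=4
After 2 (read(6)): returned 'QWZRQA', offset=10
After 3 (read(6)): returned '5DQUO2', offset=16
After 4 (seek(-8, END)): offset=8
After 5 (read(7)): returned 'QA5DQUO', offset=15
After 6 (read(8)): returned '2', offset=16
After 7 (read(6)): returned '', offset=16
After 8 (read(7)): returned '', offset=16
After 9 (seek(-13, END)): offset=3
After 10 (seek(-3, CUR)): offset=0
After 11 (read(7)): returned 'HKKOQWZ', offset=7
After 12 (seek(+5, CUR)): offset=12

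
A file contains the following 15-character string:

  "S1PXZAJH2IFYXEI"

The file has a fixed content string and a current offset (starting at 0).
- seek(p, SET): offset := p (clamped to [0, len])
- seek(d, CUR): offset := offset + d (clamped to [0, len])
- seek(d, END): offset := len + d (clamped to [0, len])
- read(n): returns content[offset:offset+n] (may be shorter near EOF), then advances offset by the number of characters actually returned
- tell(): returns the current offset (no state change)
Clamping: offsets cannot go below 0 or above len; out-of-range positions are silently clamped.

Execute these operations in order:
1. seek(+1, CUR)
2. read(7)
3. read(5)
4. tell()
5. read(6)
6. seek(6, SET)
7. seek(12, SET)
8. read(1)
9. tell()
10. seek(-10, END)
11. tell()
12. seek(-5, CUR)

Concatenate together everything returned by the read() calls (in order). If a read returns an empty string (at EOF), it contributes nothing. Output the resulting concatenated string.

Answer: 1PXZAJH2IFYXEIX

Derivation:
After 1 (seek(+1, CUR)): offset=1
After 2 (read(7)): returned '1PXZAJH', offset=8
After 3 (read(5)): returned '2IFYX', offset=13
After 4 (tell()): offset=13
After 5 (read(6)): returned 'EI', offset=15
After 6 (seek(6, SET)): offset=6
After 7 (seek(12, SET)): offset=12
After 8 (read(1)): returned 'X', offset=13
After 9 (tell()): offset=13
After 10 (seek(-10, END)): offset=5
After 11 (tell()): offset=5
After 12 (seek(-5, CUR)): offset=0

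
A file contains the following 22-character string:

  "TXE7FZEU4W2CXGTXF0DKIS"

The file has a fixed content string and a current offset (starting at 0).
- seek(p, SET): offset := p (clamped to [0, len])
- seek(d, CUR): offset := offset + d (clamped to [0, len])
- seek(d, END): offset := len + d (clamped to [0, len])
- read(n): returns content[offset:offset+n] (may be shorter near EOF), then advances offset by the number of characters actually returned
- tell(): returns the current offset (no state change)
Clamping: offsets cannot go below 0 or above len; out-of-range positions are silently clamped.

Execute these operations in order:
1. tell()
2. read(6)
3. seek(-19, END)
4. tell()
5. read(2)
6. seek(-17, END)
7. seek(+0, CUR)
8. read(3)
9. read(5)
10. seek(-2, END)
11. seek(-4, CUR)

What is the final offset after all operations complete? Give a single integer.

After 1 (tell()): offset=0
After 2 (read(6)): returned 'TXE7FZ', offset=6
After 3 (seek(-19, END)): offset=3
After 4 (tell()): offset=3
After 5 (read(2)): returned '7F', offset=5
After 6 (seek(-17, END)): offset=5
After 7 (seek(+0, CUR)): offset=5
After 8 (read(3)): returned 'ZEU', offset=8
After 9 (read(5)): returned '4W2CX', offset=13
After 10 (seek(-2, END)): offset=20
After 11 (seek(-4, CUR)): offset=16

Answer: 16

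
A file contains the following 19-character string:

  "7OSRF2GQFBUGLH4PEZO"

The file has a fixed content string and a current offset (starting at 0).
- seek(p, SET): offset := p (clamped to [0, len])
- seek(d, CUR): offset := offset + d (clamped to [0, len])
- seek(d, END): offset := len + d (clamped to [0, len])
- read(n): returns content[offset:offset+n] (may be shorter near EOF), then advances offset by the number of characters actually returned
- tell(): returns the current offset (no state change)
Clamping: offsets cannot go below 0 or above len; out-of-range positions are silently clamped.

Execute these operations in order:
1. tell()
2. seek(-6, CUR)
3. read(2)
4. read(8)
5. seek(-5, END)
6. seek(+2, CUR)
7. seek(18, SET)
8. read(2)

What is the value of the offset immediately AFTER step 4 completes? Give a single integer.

After 1 (tell()): offset=0
After 2 (seek(-6, CUR)): offset=0
After 3 (read(2)): returned '7O', offset=2
After 4 (read(8)): returned 'SRF2GQFB', offset=10

Answer: 10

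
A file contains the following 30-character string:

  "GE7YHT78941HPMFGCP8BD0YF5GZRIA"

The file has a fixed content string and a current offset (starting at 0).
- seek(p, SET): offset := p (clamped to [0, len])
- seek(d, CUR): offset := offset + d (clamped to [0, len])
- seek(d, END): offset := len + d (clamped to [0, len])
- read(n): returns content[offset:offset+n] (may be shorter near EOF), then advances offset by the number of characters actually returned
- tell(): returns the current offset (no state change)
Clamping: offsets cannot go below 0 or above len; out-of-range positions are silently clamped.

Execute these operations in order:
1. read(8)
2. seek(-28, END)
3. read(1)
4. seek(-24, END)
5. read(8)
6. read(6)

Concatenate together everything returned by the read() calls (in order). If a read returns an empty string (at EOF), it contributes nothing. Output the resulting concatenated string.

After 1 (read(8)): returned 'GE7YHT78', offset=8
After 2 (seek(-28, END)): offset=2
After 3 (read(1)): returned '7', offset=3
After 4 (seek(-24, END)): offset=6
After 5 (read(8)): returned '78941HPM', offset=14
After 6 (read(6)): returned 'FGCP8B', offset=20

Answer: GE7YHT78778941HPMFGCP8B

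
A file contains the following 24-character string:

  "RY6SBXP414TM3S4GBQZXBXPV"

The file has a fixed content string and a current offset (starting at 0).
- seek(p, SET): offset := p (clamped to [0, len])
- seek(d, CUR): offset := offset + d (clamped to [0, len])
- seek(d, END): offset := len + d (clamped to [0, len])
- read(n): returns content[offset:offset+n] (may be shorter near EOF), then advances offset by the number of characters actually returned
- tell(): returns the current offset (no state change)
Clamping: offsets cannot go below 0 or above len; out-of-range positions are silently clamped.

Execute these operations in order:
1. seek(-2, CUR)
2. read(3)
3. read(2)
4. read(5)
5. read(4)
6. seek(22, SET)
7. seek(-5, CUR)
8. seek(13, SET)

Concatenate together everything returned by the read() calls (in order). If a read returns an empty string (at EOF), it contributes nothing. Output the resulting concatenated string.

Answer: RY6SBXP414TM3S

Derivation:
After 1 (seek(-2, CUR)): offset=0
After 2 (read(3)): returned 'RY6', offset=3
After 3 (read(2)): returned 'SB', offset=5
After 4 (read(5)): returned 'XP414', offset=10
After 5 (read(4)): returned 'TM3S', offset=14
After 6 (seek(22, SET)): offset=22
After 7 (seek(-5, CUR)): offset=17
After 8 (seek(13, SET)): offset=13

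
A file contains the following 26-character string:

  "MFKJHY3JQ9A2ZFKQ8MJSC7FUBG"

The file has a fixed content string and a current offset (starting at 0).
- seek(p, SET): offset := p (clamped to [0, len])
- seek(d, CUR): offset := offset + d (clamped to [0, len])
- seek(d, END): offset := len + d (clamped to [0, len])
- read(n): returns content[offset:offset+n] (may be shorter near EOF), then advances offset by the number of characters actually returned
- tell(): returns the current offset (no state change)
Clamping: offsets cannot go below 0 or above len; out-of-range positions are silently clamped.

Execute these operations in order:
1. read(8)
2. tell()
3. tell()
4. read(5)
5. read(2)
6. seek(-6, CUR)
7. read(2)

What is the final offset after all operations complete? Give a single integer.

Answer: 11

Derivation:
After 1 (read(8)): returned 'MFKJHY3J', offset=8
After 2 (tell()): offset=8
After 3 (tell()): offset=8
After 4 (read(5)): returned 'Q9A2Z', offset=13
After 5 (read(2)): returned 'FK', offset=15
After 6 (seek(-6, CUR)): offset=9
After 7 (read(2)): returned '9A', offset=11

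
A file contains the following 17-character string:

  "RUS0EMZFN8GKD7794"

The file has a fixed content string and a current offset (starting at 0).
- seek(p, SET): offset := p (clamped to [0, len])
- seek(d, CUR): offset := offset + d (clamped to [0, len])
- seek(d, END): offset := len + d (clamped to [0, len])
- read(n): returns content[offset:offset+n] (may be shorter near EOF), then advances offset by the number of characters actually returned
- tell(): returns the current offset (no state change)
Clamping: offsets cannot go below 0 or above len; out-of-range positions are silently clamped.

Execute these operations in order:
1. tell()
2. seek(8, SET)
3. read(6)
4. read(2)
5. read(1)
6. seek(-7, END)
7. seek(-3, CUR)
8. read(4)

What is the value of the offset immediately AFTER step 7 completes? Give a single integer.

Answer: 7

Derivation:
After 1 (tell()): offset=0
After 2 (seek(8, SET)): offset=8
After 3 (read(6)): returned 'N8GKD7', offset=14
After 4 (read(2)): returned '79', offset=16
After 5 (read(1)): returned '4', offset=17
After 6 (seek(-7, END)): offset=10
After 7 (seek(-3, CUR)): offset=7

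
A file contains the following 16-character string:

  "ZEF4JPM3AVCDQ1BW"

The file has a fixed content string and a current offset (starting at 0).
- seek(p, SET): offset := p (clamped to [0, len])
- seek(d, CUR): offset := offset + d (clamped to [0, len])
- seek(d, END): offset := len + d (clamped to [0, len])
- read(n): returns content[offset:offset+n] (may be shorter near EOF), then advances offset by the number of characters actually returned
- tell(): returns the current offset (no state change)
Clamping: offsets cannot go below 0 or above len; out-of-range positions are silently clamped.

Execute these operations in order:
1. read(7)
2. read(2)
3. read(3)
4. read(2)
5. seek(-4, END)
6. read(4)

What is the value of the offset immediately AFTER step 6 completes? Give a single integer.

Answer: 16

Derivation:
After 1 (read(7)): returned 'ZEF4JPM', offset=7
After 2 (read(2)): returned '3A', offset=9
After 3 (read(3)): returned 'VCD', offset=12
After 4 (read(2)): returned 'Q1', offset=14
After 5 (seek(-4, END)): offset=12
After 6 (read(4)): returned 'Q1BW', offset=16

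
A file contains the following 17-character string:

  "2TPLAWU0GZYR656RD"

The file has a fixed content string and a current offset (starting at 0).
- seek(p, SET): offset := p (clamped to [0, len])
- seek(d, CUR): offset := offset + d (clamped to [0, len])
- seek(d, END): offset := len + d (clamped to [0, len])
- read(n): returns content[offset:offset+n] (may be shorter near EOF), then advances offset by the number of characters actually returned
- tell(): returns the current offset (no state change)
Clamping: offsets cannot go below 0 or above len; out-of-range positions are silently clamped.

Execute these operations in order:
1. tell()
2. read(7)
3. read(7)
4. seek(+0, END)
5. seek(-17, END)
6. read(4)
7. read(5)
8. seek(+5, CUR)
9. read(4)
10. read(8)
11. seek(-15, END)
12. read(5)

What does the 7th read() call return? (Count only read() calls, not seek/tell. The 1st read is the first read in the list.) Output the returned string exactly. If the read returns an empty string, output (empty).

Answer: PLAWU

Derivation:
After 1 (tell()): offset=0
After 2 (read(7)): returned '2TPLAWU', offset=7
After 3 (read(7)): returned '0GZYR65', offset=14
After 4 (seek(+0, END)): offset=17
After 5 (seek(-17, END)): offset=0
After 6 (read(4)): returned '2TPL', offset=4
After 7 (read(5)): returned 'AWU0G', offset=9
After 8 (seek(+5, CUR)): offset=14
After 9 (read(4)): returned '6RD', offset=17
After 10 (read(8)): returned '', offset=17
After 11 (seek(-15, END)): offset=2
After 12 (read(5)): returned 'PLAWU', offset=7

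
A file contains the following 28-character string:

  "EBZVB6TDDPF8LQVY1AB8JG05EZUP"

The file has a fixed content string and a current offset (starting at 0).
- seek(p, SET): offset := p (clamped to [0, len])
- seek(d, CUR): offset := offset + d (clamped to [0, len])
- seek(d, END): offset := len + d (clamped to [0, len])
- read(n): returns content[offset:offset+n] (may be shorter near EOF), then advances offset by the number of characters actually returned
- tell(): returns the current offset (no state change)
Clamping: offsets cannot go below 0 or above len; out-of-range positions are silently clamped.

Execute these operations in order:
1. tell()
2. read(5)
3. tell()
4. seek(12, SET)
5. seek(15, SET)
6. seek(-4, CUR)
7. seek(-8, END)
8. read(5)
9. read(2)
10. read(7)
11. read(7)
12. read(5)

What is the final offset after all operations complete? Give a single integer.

After 1 (tell()): offset=0
After 2 (read(5)): returned 'EBZVB', offset=5
After 3 (tell()): offset=5
After 4 (seek(12, SET)): offset=12
After 5 (seek(15, SET)): offset=15
After 6 (seek(-4, CUR)): offset=11
After 7 (seek(-8, END)): offset=20
After 8 (read(5)): returned 'JG05E', offset=25
After 9 (read(2)): returned 'ZU', offset=27
After 10 (read(7)): returned 'P', offset=28
After 11 (read(7)): returned '', offset=28
After 12 (read(5)): returned '', offset=28

Answer: 28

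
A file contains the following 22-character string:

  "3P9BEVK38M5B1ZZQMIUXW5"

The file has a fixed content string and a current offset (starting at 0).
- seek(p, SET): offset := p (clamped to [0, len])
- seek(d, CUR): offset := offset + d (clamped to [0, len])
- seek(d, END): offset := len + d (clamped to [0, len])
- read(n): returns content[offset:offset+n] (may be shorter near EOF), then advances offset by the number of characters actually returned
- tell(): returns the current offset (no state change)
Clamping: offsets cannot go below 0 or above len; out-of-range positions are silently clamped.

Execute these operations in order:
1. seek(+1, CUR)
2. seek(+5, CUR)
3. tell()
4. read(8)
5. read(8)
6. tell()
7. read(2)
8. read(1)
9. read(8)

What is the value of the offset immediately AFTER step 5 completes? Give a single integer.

After 1 (seek(+1, CUR)): offset=1
After 2 (seek(+5, CUR)): offset=6
After 3 (tell()): offset=6
After 4 (read(8)): returned 'K38M5B1Z', offset=14
After 5 (read(8)): returned 'ZQMIUXW5', offset=22

Answer: 22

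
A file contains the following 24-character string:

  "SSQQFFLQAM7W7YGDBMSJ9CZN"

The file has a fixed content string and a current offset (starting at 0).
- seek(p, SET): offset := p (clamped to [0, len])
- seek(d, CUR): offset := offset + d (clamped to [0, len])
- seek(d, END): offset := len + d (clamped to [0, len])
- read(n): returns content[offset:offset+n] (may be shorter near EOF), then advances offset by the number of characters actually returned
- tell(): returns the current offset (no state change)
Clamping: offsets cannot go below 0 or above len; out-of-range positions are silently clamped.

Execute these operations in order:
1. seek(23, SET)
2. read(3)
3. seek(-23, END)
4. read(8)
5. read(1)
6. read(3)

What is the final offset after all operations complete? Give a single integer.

After 1 (seek(23, SET)): offset=23
After 2 (read(3)): returned 'N', offset=24
After 3 (seek(-23, END)): offset=1
After 4 (read(8)): returned 'SQQFFLQA', offset=9
After 5 (read(1)): returned 'M', offset=10
After 6 (read(3)): returned '7W7', offset=13

Answer: 13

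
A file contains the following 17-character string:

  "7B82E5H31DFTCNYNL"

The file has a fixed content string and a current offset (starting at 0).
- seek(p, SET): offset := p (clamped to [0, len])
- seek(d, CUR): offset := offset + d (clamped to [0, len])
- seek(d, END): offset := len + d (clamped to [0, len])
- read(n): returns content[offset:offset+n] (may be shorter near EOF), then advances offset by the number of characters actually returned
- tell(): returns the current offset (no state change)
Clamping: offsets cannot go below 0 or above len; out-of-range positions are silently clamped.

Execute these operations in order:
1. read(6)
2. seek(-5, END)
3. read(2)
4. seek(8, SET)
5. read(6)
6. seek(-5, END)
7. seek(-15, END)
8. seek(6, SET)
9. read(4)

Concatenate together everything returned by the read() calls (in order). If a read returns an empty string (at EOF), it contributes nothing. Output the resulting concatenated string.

Answer: 7B82E5CN1DFTCNH31D

Derivation:
After 1 (read(6)): returned '7B82E5', offset=6
After 2 (seek(-5, END)): offset=12
After 3 (read(2)): returned 'CN', offset=14
After 4 (seek(8, SET)): offset=8
After 5 (read(6)): returned '1DFTCN', offset=14
After 6 (seek(-5, END)): offset=12
After 7 (seek(-15, END)): offset=2
After 8 (seek(6, SET)): offset=6
After 9 (read(4)): returned 'H31D', offset=10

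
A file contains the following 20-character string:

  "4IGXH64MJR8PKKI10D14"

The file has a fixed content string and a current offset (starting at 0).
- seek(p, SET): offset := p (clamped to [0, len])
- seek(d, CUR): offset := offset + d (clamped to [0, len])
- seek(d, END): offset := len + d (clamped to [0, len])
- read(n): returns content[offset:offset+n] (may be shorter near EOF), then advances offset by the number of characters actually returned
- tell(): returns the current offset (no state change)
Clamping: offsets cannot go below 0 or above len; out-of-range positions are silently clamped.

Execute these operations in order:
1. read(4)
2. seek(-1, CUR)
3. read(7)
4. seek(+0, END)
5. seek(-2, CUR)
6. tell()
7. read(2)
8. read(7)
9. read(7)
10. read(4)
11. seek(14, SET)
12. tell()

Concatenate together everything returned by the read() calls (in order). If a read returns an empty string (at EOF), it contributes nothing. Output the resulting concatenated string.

Answer: 4IGXXH64MJR14

Derivation:
After 1 (read(4)): returned '4IGX', offset=4
After 2 (seek(-1, CUR)): offset=3
After 3 (read(7)): returned 'XH64MJR', offset=10
After 4 (seek(+0, END)): offset=20
After 5 (seek(-2, CUR)): offset=18
After 6 (tell()): offset=18
After 7 (read(2)): returned '14', offset=20
After 8 (read(7)): returned '', offset=20
After 9 (read(7)): returned '', offset=20
After 10 (read(4)): returned '', offset=20
After 11 (seek(14, SET)): offset=14
After 12 (tell()): offset=14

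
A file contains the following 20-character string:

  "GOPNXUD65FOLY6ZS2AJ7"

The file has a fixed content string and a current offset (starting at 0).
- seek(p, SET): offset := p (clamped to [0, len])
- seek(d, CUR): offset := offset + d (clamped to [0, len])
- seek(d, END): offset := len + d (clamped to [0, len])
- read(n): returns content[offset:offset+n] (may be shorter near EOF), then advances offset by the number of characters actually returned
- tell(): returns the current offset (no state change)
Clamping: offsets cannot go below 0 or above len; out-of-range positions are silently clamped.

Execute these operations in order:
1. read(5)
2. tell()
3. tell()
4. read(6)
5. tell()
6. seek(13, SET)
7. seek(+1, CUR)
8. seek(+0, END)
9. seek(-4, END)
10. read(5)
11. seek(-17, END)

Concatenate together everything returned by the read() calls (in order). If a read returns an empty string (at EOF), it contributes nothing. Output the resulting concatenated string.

After 1 (read(5)): returned 'GOPNX', offset=5
After 2 (tell()): offset=5
After 3 (tell()): offset=5
After 4 (read(6)): returned 'UD65FO', offset=11
After 5 (tell()): offset=11
After 6 (seek(13, SET)): offset=13
After 7 (seek(+1, CUR)): offset=14
After 8 (seek(+0, END)): offset=20
After 9 (seek(-4, END)): offset=16
After 10 (read(5)): returned '2AJ7', offset=20
After 11 (seek(-17, END)): offset=3

Answer: GOPNXUD65FO2AJ7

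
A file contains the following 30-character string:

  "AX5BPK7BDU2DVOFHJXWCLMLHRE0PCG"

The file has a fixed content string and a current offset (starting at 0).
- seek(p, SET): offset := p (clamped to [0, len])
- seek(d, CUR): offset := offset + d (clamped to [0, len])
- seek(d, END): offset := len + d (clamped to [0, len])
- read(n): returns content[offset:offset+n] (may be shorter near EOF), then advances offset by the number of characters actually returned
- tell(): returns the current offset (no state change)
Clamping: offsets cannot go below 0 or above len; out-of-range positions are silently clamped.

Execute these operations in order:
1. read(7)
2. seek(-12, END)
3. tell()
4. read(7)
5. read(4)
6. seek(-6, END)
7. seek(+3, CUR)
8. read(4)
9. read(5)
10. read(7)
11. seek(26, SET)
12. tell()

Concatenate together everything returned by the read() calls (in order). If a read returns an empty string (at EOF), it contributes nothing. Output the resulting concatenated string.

Answer: AX5BPK7WCLMLHRE0PCPCG

Derivation:
After 1 (read(7)): returned 'AX5BPK7', offset=7
After 2 (seek(-12, END)): offset=18
After 3 (tell()): offset=18
After 4 (read(7)): returned 'WCLMLHR', offset=25
After 5 (read(4)): returned 'E0PC', offset=29
After 6 (seek(-6, END)): offset=24
After 7 (seek(+3, CUR)): offset=27
After 8 (read(4)): returned 'PCG', offset=30
After 9 (read(5)): returned '', offset=30
After 10 (read(7)): returned '', offset=30
After 11 (seek(26, SET)): offset=26
After 12 (tell()): offset=26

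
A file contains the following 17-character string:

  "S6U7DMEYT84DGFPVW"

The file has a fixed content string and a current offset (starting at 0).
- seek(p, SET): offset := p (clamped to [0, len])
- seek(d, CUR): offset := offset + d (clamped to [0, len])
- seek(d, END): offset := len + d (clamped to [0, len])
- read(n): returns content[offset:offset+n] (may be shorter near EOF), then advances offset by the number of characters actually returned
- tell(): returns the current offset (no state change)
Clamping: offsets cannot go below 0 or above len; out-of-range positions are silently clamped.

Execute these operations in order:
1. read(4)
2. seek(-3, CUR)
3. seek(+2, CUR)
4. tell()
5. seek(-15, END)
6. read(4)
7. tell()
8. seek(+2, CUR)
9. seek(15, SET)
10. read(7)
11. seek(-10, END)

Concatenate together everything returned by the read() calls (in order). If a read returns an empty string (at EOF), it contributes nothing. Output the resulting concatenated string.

Answer: S6U7U7DMVW

Derivation:
After 1 (read(4)): returned 'S6U7', offset=4
After 2 (seek(-3, CUR)): offset=1
After 3 (seek(+2, CUR)): offset=3
After 4 (tell()): offset=3
After 5 (seek(-15, END)): offset=2
After 6 (read(4)): returned 'U7DM', offset=6
After 7 (tell()): offset=6
After 8 (seek(+2, CUR)): offset=8
After 9 (seek(15, SET)): offset=15
After 10 (read(7)): returned 'VW', offset=17
After 11 (seek(-10, END)): offset=7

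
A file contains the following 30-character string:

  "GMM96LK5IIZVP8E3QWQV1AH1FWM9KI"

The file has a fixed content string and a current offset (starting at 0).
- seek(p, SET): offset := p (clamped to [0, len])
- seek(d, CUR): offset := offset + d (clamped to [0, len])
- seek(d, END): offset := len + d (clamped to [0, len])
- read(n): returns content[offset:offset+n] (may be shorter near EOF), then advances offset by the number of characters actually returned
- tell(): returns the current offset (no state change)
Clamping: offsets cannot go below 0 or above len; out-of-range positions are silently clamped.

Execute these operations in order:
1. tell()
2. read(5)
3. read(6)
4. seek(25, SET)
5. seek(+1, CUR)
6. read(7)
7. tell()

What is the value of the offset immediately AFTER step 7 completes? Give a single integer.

Answer: 30

Derivation:
After 1 (tell()): offset=0
After 2 (read(5)): returned 'GMM96', offset=5
After 3 (read(6)): returned 'LK5IIZ', offset=11
After 4 (seek(25, SET)): offset=25
After 5 (seek(+1, CUR)): offset=26
After 6 (read(7)): returned 'M9KI', offset=30
After 7 (tell()): offset=30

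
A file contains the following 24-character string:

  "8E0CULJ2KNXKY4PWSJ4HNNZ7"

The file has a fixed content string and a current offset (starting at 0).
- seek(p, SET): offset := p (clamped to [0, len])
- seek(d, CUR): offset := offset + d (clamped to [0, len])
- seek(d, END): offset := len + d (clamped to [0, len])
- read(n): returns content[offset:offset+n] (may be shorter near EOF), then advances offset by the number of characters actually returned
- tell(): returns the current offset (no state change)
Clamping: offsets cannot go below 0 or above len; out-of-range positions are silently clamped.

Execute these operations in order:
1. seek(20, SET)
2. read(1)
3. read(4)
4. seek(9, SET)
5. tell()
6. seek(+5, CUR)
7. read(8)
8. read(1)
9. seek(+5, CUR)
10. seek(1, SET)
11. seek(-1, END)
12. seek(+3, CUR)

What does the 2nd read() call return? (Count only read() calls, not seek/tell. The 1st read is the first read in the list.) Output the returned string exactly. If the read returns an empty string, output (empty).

After 1 (seek(20, SET)): offset=20
After 2 (read(1)): returned 'N', offset=21
After 3 (read(4)): returned 'NZ7', offset=24
After 4 (seek(9, SET)): offset=9
After 5 (tell()): offset=9
After 6 (seek(+5, CUR)): offset=14
After 7 (read(8)): returned 'PWSJ4HNN', offset=22
After 8 (read(1)): returned 'Z', offset=23
After 9 (seek(+5, CUR)): offset=24
After 10 (seek(1, SET)): offset=1
After 11 (seek(-1, END)): offset=23
After 12 (seek(+3, CUR)): offset=24

Answer: NZ7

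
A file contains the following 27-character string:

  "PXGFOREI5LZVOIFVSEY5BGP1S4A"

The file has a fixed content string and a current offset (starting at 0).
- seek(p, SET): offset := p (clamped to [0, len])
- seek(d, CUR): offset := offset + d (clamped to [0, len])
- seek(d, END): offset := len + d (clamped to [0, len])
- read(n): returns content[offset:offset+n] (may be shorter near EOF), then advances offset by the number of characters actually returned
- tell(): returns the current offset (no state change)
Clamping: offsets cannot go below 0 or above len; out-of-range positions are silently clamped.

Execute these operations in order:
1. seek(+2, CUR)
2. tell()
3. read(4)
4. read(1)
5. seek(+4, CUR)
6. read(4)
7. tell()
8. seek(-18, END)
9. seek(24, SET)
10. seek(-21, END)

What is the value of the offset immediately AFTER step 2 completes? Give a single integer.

After 1 (seek(+2, CUR)): offset=2
After 2 (tell()): offset=2

Answer: 2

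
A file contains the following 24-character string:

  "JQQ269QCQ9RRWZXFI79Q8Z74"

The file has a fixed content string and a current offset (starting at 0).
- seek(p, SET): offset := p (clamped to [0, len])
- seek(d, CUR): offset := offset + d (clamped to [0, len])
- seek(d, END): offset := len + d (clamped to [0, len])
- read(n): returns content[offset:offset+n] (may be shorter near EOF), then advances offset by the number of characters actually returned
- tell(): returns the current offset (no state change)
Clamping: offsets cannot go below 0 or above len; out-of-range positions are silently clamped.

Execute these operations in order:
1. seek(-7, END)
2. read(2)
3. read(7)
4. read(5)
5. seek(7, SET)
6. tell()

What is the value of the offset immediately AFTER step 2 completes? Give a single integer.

Answer: 19

Derivation:
After 1 (seek(-7, END)): offset=17
After 2 (read(2)): returned '79', offset=19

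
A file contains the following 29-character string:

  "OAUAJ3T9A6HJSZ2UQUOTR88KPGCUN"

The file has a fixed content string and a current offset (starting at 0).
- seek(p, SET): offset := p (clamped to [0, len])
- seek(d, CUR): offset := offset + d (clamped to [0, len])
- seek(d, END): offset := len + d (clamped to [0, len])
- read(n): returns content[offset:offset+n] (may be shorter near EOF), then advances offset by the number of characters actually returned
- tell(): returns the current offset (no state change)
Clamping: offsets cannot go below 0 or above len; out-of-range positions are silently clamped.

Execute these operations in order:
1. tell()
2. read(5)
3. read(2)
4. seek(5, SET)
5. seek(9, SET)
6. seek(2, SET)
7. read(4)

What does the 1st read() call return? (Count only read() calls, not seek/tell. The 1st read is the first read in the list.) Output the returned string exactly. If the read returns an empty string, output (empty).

After 1 (tell()): offset=0
After 2 (read(5)): returned 'OAUAJ', offset=5
After 3 (read(2)): returned '3T', offset=7
After 4 (seek(5, SET)): offset=5
After 5 (seek(9, SET)): offset=9
After 6 (seek(2, SET)): offset=2
After 7 (read(4)): returned 'UAJ3', offset=6

Answer: OAUAJ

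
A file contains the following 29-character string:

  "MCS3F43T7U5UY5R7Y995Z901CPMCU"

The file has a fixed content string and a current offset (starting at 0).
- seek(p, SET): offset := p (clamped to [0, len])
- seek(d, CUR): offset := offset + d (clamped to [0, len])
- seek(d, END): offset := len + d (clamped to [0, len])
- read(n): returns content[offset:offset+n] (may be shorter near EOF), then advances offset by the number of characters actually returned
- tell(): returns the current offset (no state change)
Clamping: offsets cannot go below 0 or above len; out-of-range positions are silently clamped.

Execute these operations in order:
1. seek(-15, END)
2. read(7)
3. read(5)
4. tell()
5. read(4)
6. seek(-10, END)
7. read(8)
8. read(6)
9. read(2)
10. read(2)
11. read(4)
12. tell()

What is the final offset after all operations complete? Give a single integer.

Answer: 29

Derivation:
After 1 (seek(-15, END)): offset=14
After 2 (read(7)): returned 'R7Y995Z', offset=21
After 3 (read(5)): returned '901CP', offset=26
After 4 (tell()): offset=26
After 5 (read(4)): returned 'MCU', offset=29
After 6 (seek(-10, END)): offset=19
After 7 (read(8)): returned '5Z901CPM', offset=27
After 8 (read(6)): returned 'CU', offset=29
After 9 (read(2)): returned '', offset=29
After 10 (read(2)): returned '', offset=29
After 11 (read(4)): returned '', offset=29
After 12 (tell()): offset=29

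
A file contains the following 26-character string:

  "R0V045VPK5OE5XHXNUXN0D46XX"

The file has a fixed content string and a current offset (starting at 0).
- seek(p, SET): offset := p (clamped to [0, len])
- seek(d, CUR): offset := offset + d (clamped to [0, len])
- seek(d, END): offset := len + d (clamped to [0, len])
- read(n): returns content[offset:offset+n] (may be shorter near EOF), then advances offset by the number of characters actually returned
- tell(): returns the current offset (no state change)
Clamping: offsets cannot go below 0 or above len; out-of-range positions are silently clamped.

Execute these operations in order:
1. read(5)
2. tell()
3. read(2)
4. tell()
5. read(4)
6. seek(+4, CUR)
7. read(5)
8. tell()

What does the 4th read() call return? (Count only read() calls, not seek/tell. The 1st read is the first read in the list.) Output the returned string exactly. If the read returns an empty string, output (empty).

After 1 (read(5)): returned 'R0V04', offset=5
After 2 (tell()): offset=5
After 3 (read(2)): returned '5V', offset=7
After 4 (tell()): offset=7
After 5 (read(4)): returned 'PK5O', offset=11
After 6 (seek(+4, CUR)): offset=15
After 7 (read(5)): returned 'XNUXN', offset=20
After 8 (tell()): offset=20

Answer: XNUXN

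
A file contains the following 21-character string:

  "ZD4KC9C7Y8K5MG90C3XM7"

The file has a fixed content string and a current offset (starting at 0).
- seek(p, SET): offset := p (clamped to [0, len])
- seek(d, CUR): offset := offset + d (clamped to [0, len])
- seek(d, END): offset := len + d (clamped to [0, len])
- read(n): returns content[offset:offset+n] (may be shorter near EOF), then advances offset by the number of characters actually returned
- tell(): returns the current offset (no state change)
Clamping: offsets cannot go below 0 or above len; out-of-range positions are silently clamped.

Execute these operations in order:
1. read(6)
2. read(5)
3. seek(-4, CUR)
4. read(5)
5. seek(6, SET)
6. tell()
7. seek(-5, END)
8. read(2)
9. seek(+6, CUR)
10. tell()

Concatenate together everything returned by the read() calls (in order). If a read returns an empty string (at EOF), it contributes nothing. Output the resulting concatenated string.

Answer: ZD4KC9C7Y8K7Y8K5C3

Derivation:
After 1 (read(6)): returned 'ZD4KC9', offset=6
After 2 (read(5)): returned 'C7Y8K', offset=11
After 3 (seek(-4, CUR)): offset=7
After 4 (read(5)): returned '7Y8K5', offset=12
After 5 (seek(6, SET)): offset=6
After 6 (tell()): offset=6
After 7 (seek(-5, END)): offset=16
After 8 (read(2)): returned 'C3', offset=18
After 9 (seek(+6, CUR)): offset=21
After 10 (tell()): offset=21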